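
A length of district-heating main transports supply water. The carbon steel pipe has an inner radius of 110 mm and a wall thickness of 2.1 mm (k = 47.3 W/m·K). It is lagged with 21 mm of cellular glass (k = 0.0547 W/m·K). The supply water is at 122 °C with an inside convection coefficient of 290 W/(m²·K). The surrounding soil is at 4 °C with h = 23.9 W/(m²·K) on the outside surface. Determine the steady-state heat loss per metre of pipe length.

q′ ≈ 213 W/m

Radial resistances (cylindrical: R_cond = ln(r_o/r_i)/(2πkL), R_conv = 1/(h·2πrL)):
R_inner film = 1/(h_i·2πr₁L) = 1/(290×2π×0.11×1) = 0.004989 K/W
R_carbon steel pipe wall = ln(112.1/110)/(2π×47.3×1) = 6.363×10^-5 K/W
R_cellular glass = ln(133.1/112.1)/(2π×0.0547×1) = 0.4996 K/W
R_outer film = 1/(h_o·2πr_oL) = 1/(23.9×2π×0.1331×1) = 0.05003 K/W
R_total = 0.5547 K/W
Q = ΔT/R_total = 118/0.5547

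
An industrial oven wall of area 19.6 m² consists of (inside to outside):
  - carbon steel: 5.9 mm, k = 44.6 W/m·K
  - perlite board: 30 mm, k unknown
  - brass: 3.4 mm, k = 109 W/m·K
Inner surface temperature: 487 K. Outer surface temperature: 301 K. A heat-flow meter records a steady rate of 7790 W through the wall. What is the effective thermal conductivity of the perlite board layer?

Series thermal resistances:
R_carbon steel = L/(kA) = 0.0059/(44.6×19.6) = 6.749×10^-6 K/W
R_brass = L/(kA) = 0.0034/(109×19.6) = 1.591×10^-6 K/W
Sum of known resistances R_other = 8.341×10^-6 K/W
Total R = ΔT/Q = 186/7790 = 0.02388 K/W
R_perlite board = R_total − R_other = 0.02387 K/W
k = L/(R·A) = 0.03/(0.02387×19.6)

k ≈ 0.0641 W/(m·K)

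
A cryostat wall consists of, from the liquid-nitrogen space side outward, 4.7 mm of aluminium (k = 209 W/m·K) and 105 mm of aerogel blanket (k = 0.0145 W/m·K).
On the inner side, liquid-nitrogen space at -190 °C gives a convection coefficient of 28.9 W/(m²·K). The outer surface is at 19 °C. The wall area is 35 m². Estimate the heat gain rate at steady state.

Q ≈ 1010 W

Using the resistance-network approach (series):
R_inner film = 1/(h_i·A) = 1/(28.9×35) = 9.886×10^-4 K/W
R_aluminium = L/(kA) = 0.0047/(209×35) = 6.425×10^-7 K/W
R_aerogel blanket = L/(kA) = 0.105/(0.0145×35) = 0.2069 K/W
R_total = 0.2079 K/W
Q = ΔT / R_total = 209 / 0.2079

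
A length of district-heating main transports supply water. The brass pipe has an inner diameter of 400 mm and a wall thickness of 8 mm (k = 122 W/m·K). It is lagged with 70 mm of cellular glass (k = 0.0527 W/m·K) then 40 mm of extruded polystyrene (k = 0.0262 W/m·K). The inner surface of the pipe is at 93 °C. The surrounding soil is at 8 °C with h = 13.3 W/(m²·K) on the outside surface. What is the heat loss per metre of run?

q′ ≈ 49.1 W/m

Treating each annulus and film as a series resistance:
R_brass pipe wall = ln(208/200)/(2π×122×1) = 5.117×10^-5 K/W
R_cellular glass = ln(278/208)/(2π×0.0527×1) = 0.8761 K/W
R_extruded polystyrene = ln(318/278)/(2π×0.0262×1) = 0.8166 K/W
R_outer film = 1/(h_o·2πr_oL) = 1/(13.3×2π×0.318×1) = 0.03763 K/W
R_total = 1.73 K/W
Q = ΔT/R_total = 85/1.73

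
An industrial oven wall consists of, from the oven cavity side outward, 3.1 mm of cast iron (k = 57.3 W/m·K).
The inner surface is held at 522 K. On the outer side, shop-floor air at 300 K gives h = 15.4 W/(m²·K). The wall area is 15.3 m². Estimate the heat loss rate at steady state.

Thermal resistances in series:
R_cast iron = L/(kA) = 0.0031/(57.3×15.3) = 3.536×10^-6 K/W
R_outer film = 1/(h_o·A) = 1/(15.4×15.3) = 0.004244 K/W
R_total = 0.004248 K/W
Q = ΔT / R_total = 222 / 0.004248

Q ≈ 52300 W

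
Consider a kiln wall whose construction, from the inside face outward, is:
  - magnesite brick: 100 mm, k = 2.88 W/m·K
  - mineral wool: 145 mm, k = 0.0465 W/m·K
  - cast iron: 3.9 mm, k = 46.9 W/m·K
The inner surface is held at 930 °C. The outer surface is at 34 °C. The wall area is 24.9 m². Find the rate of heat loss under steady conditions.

Model the wall as resistances in series:
R_magnesite brick = L/(kA) = 0.1/(2.88×24.9) = 0.001394 K/W
R_mineral wool = L/(kA) = 0.145/(0.0465×24.9) = 0.1252 K/W
R_cast iron = L/(kA) = 0.0039/(46.9×24.9) = 3.34×10^-6 K/W
R_total = 0.1266 K/W
Q = ΔT / R_total = 896 / 0.1266

Q ≈ 7080 W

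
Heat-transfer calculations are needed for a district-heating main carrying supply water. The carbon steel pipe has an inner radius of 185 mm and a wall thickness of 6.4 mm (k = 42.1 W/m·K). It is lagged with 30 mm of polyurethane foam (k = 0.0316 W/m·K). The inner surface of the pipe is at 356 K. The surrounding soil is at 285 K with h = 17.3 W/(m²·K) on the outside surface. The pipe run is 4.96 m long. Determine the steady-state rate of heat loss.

Q ≈ 454 W

For a radial system each layer contributes R = ln(r_out/r_in)/(2πkL); films add R = 1/(hA).
R_carbon steel pipe wall = ln(191.4/185)/(2π×42.1×4.96) = 2.592×10^-5 K/W
R_polyurethane foam = ln(221.4/191.4)/(2π×0.0316×4.96) = 0.1479 K/W
R_outer film = 1/(h_o·2πr_oL) = 1/(17.3×2π×0.2214×4.96) = 0.008378 K/W
R_total = 0.1563 K/W
Q = ΔT/R_total = 71/0.1563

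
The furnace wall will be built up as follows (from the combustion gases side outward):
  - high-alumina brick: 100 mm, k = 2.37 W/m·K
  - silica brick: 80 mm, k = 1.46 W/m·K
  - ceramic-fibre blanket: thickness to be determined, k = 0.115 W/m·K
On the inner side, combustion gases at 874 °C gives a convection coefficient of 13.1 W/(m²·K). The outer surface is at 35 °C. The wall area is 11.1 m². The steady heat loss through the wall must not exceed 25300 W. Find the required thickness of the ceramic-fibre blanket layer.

Thermal resistances in series:
R_inner film = 1/(h_i·A) = 1/(13.1×11.1) = 0.006877 K/W
R_high-alumina brick = L/(kA) = 0.1/(2.37×11.1) = 0.003801 K/W
R_silica brick = L/(kA) = 0.08/(1.46×11.1) = 0.004936 K/W
Sum of the known resistances R_other = 0.01561 K/W
Required total resistance R_tot = ΔT/Q_allow = 839/25300 = 0.03316 K/W
R_ceramic-fibre blanket = R_tot − R_other = 0.01755 K/W
L = R·k·A = 0.01755×0.115×11.1

L ≈ 22.4 mm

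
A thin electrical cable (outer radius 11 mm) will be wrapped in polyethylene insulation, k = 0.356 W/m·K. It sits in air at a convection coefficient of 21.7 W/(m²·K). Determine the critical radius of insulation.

For a cylinder r_cr = k/h = 0.356/21.7
r_cr = 16.4 mm; since the bare radius (11 mm) is below r_cr, adding a thin layer of insulation will *increase* heat loss.

r_cr ≈ 16.4 mm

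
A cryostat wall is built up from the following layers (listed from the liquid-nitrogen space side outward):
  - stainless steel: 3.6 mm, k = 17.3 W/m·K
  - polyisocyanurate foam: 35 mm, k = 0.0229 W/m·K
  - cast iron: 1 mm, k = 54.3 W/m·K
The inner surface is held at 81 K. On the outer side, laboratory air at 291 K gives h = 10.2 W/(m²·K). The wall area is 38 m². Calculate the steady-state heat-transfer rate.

Q ≈ 4910 W

Treating each layer as a thermal resistance in series:
R_stainless steel = L/(kA) = 0.0036/(17.3×38) = 5.476×10^-6 K/W
R_polyisocyanurate foam = L/(kA) = 0.035/(0.0229×38) = 0.04022 K/W
R_cast iron = L/(kA) = 0.001/(54.3×38) = 4.846×10^-7 K/W
R_outer film = 1/(h_o·A) = 1/(10.2×38) = 0.00258 K/W
R_total = 0.04281 K/W
Q = ΔT / R_total = 210 / 0.04281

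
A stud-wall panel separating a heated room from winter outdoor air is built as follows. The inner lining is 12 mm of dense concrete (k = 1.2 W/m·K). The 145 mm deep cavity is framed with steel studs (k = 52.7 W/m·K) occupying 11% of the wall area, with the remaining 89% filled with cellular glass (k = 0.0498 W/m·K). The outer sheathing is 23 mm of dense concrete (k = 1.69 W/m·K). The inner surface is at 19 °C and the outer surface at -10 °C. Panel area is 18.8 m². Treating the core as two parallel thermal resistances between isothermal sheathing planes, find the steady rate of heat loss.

Sheathing layers in series; stud and cavity paths in parallel between them.
R_inner = 0.012/(1.2×18.8) = 5.319×10^-4 K/W
R_stud  = 0.145/(52.7×0.11×18.8) = 0.00133 K/W
R_cav   = 0.145/(0.0498×0.89×18.8) = 0.174 K/W
1/R_core = 1/R_stud + 1/R_cav → R_core = 0.00132 K/W
R_outer = 0.023/(1.69×18.8) = 7.239×10^-4 K/W
R_total = 0.002576 K/W
Q = ΔT/R_total = 29/0.002576

Q ≈ 11300 W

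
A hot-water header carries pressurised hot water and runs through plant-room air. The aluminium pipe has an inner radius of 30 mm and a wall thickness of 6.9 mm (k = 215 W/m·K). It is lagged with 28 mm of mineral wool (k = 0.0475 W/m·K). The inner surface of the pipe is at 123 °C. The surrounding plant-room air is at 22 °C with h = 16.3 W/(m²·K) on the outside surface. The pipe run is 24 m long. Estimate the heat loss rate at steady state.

Q ≈ 1190 W

For a radial system each layer contributes R = ln(r_out/r_in)/(2πkL); films add R = 1/(hA).
R_aluminium pipe wall = ln(36.9/30)/(2π×215×24) = 6.385×10^-6 K/W
R_mineral wool = ln(64.9/36.9)/(2π×0.0475×24) = 0.07883 K/W
R_outer film = 1/(h_o·2πr_oL) = 1/(16.3×2π×0.0649×24) = 0.006269 K/W
R_total = 0.0851 K/W
Q = ΔT/R_total = 101/0.0851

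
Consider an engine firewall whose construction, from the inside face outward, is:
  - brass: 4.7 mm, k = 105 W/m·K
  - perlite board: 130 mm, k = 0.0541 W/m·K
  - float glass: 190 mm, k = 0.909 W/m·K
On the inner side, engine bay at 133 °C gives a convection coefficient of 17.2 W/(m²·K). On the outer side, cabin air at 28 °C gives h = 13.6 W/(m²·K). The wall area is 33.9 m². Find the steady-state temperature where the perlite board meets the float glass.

Treating each layer as a thermal resistance in series:
R_inner film = 1/(h_i·A) = 1/(17.2×33.9) = 0.001715 K/W
R_brass = L/(kA) = 0.0047/(105×33.9) = 1.32×10^-6 K/W
R_perlite board = L/(kA) = 0.13/(0.0541×33.9) = 0.07088 K/W
R_float glass = L/(kA) = 0.19/(0.909×33.9) = 0.006166 K/W
R_outer film = 1/(h_o·A) = 1/(13.6×33.9) = 0.002169 K/W
R_total = 0.08093 K/W;  Q = ΔT/R_total = 105/0.08093 = 1297 W
T_interface = T_inner − Q·ΣR(inner→interface) = 133 − 1300×0.0726

T ≈ 38.8 °C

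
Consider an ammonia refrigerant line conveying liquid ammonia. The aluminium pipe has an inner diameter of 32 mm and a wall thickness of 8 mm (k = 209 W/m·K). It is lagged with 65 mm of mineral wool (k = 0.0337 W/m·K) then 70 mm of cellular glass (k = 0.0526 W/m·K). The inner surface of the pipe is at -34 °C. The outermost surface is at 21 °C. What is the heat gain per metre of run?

q′ ≈ 6.92 W/m

Per-layer cylindrical resistances, series-summed:
R_aluminium pipe wall = ln(24/16)/(2π×209×1) = 3.088×10^-4 K/W
R_mineral wool = ln(89/24)/(2π×0.0337×1) = 6.189 K/W
R_cellular glass = ln(159/89)/(2π×0.0526×1) = 1.756 K/W
R_total = 7.946 K/W
Q = ΔT/R_total = 55/7.946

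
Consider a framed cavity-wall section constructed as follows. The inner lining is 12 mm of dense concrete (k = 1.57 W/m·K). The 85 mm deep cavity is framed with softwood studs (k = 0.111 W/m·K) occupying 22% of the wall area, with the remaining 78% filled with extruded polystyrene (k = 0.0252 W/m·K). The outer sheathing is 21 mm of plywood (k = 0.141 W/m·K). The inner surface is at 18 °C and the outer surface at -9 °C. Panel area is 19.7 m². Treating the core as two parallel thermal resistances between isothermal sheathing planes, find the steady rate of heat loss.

Sheathing layers in series; stud and cavity paths in parallel between them.
R_inner = 0.012/(1.57×19.7) = 3.88×10^-4 K/W
R_stud  = 0.085/(0.111×0.22×19.7) = 0.1767 K/W
R_cav   = 0.085/(0.0252×0.78×19.7) = 0.2195 K/W
1/R_core = 1/R_stud + 1/R_cav → R_core = 0.09789 K/W
R_outer = 0.021/(0.141×19.7) = 0.00756 K/W
R_total = 0.1058 K/W
Q = ΔT/R_total = 27/0.1058

Q ≈ 255 W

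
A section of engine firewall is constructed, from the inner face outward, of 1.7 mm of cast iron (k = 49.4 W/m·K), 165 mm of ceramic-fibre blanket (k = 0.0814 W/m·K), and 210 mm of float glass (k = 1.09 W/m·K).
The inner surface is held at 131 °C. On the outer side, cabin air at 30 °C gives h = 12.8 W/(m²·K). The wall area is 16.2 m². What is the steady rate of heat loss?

Series thermal resistances:
R_cast iron = L/(kA) = 0.0017/(49.4×16.2) = 2.124×10^-6 K/W
R_ceramic-fibre blanket = L/(kA) = 0.165/(0.0814×16.2) = 0.1251 K/W
R_float glass = L/(kA) = 0.21/(1.09×16.2) = 0.01189 K/W
R_outer film = 1/(h_o·A) = 1/(12.8×16.2) = 0.004823 K/W
R_total = 0.1418 K/W
Q = ΔT / R_total = 101 / 0.1418

Q ≈ 712 W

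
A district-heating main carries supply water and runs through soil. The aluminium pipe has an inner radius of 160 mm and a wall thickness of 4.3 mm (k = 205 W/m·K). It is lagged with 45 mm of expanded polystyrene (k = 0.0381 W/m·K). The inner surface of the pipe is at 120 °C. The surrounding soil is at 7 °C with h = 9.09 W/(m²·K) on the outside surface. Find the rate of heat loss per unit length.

q′ ≈ 103 W/m

Radial resistances (cylindrical: R_cond = ln(r_o/r_i)/(2πkL), R_conv = 1/(h·2πrL)):
R_aluminium pipe wall = ln(164.3/160)/(2π×205×1) = 2.059×10^-5 K/W
R_expanded polystyrene = ln(209.3/164.3)/(2π×0.0381×1) = 1.011 K/W
R_outer film = 1/(h_o·2πr_oL) = 1/(9.09×2π×0.2093×1) = 0.08365 K/W
R_total = 1.095 K/W
Q = ΔT/R_total = 113/1.095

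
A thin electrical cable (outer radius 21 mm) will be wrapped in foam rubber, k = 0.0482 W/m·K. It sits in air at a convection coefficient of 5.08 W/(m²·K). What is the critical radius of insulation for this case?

r_cr ≈ 9.49 mm

For a cylinder r_cr = k/h = 0.0482/5.08
r_cr = 9.49 mm; since the bare radius (21 mm) is above r_cr, any added insulation will reduce heat loss.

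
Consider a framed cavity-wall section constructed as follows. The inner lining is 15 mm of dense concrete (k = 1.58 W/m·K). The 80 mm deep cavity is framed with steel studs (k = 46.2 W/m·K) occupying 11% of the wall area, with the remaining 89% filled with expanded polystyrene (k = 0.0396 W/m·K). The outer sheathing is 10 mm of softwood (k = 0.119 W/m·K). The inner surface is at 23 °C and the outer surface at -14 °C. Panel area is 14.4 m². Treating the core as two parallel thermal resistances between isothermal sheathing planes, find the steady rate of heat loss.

Sheathing layers in series; stud and cavity paths in parallel between them.
R_inner = 0.015/(1.58×14.4) = 6.593×10^-4 K/W
R_stud  = 0.08/(46.2×0.11×14.4) = 0.001093 K/W
R_cav   = 0.08/(0.0396×0.89×14.4) = 0.1576 K/W
1/R_core = 1/R_stud + 1/R_cav → R_core = 0.001086 K/W
R_outer = 0.01/(0.119×14.4) = 0.005836 K/W
R_total = 0.007581 K/W
Q = ΔT/R_total = 37/0.007581

Q ≈ 4880 W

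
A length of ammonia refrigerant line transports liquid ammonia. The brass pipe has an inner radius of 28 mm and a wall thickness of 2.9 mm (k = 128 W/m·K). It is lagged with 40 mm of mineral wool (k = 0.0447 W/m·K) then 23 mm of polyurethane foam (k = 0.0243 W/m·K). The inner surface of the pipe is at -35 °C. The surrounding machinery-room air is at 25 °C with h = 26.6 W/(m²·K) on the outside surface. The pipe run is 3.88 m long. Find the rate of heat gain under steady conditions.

Q ≈ 47.9 W

Radial resistances (cylindrical: R_cond = ln(r_o/r_i)/(2πkL), R_conv = 1/(h·2πrL)):
R_brass pipe wall = ln(30.9/28)/(2π×128×3.88) = 3.158×10^-5 K/W
R_mineral wool = ln(70.9/30.9)/(2π×0.0447×3.88) = 0.7621 K/W
R_polyurethane foam = ln(93.9/70.9)/(2π×0.0243×3.88) = 0.4743 K/W
R_outer film = 1/(h_o·2πr_oL) = 1/(26.6×2π×0.0939×3.88) = 0.01642 K/W
R_total = 1.253 K/W
Q = ΔT/R_total = 60/1.253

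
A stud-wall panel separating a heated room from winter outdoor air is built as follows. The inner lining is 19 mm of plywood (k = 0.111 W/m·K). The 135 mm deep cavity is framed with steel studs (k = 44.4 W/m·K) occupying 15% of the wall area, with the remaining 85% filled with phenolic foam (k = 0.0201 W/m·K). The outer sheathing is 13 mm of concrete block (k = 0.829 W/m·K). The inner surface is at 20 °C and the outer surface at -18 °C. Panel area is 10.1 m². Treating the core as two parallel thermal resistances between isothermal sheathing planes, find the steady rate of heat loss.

Sheathing layers in series; stud and cavity paths in parallel between them.
R_inner = 0.019/(0.111×10.1) = 0.01695 K/W
R_stud  = 0.135/(44.4×0.15×10.1) = 0.002007 K/W
R_cav   = 0.135/(0.0201×0.85×10.1) = 0.7823 K/W
1/R_core = 1/R_stud + 1/R_cav → R_core = 0.002002 K/W
R_outer = 0.013/(0.829×10.1) = 0.001553 K/W
R_total = 0.0205 K/W
Q = ΔT/R_total = 38/0.0205

Q ≈ 1850 W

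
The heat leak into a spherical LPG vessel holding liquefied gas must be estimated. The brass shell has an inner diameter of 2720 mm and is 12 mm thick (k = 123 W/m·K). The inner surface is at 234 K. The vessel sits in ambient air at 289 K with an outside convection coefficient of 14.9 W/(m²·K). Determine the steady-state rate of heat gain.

Q ≈ 19400 W

For a spherical shell R = (1/r₁ − 1/r₂)/(4πk); film R = 1/(h·4πr²). In series:
R_brass shell = (1/1.36 − 1/1.372)/(4π×123) = 4.161×10^-6 K/W
R_outer film = 1/(h·4πr_o²) = 1/(14.9×4π×1.372²) = 0.002837 K/W
R_total = 0.002841 K/W
Q = ΔT/R_total = 55/0.002841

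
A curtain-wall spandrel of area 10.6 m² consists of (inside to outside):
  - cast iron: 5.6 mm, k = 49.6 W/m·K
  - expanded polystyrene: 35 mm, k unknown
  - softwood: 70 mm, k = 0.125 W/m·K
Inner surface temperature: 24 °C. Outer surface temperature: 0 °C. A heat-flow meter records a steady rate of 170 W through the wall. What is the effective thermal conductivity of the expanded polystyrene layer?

Treating each layer as a thermal resistance in series:
R_cast iron = L/(kA) = 0.0056/(49.6×10.6) = 1.065×10^-5 K/W
R_softwood = L/(kA) = 0.07/(0.125×10.6) = 0.05283 K/W
Sum of known resistances R_other = 0.05284 K/W
Total R = ΔT/Q = 24/170 = 0.1412 K/W
R_expanded polystyrene = R_total − R_other = 0.08834 K/W
k = L/(R·A) = 0.035/(0.08834×10.6)

k ≈ 0.0374 W/(m·K)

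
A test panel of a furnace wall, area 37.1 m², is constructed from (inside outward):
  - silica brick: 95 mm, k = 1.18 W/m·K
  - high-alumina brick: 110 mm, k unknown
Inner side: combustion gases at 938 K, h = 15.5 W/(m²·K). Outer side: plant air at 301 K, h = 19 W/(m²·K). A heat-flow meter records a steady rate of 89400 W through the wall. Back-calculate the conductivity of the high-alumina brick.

Series thermal resistances:
R_inner film = 1/(h_i·A) = 1/(15.5×37.1) = 0.001739 K/W
R_silica brick = L/(kA) = 0.095/(1.18×37.1) = 0.00217 K/W
R_outer film = 1/(h_o·A) = 1/(19×37.1) = 0.001419 K/W
Sum of known resistances R_other = 0.005328 K/W
Total R = ΔT/Q = 637/89400 = 0.007125 K/W
R_high-alumina brick = R_total − R_other = 0.001798 K/W
k = L/(R·A) = 0.11/(0.001798×37.1)

k ≈ 1.65 W/(m·K)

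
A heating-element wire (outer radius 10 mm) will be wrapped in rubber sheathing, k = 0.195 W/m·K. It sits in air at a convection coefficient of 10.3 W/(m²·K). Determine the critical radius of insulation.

r_cr ≈ 18.9 mm

For a cylinder r_cr = k/h = 0.195/10.3
r_cr = 18.9 mm; since the bare radius (10 mm) is below r_cr, adding a thin layer of insulation will *increase* heat loss.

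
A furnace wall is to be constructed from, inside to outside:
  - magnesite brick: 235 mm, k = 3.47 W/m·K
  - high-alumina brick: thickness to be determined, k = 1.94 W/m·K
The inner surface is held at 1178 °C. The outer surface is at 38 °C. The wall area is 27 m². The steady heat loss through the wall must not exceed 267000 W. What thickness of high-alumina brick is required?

Series thermal resistances:
R_magnesite brick = L/(kA) = 0.235/(3.47×27) = 0.002508 K/W
Sum of the known resistances R_other = 0.002508 K/W
Required total resistance R_tot = ΔT/Q_allow = 1140/267000 = 0.00427 K/W
R_high-alumina brick = R_tot − R_other = 0.001761 K/W
L = R·k·A = 0.001761×1.94×27

L ≈ 92.3 mm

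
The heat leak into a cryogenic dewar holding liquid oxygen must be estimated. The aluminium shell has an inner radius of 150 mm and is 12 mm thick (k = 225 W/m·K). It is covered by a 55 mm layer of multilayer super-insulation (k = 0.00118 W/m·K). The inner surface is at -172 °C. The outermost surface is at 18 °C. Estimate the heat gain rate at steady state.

Q ≈ 1.8 W

Spherical conduction: R = (1/r_in − 1/r_out)/(4πk) per layer; series-sum.
R_aluminium shell = (1/0.15 − 1/0.162)/(4π×225) = 1.747×10^-4 K/W
R_multilayer super-insulation = (1/0.162 − 1/0.217)/(4π×0.00118) = 105.5 K/W
R_total = 105.5 K/W
Q = ΔT/R_total = 190/105.5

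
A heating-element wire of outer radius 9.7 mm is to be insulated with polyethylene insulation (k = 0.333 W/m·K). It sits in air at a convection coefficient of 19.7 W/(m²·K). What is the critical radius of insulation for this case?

For a cylinder r_cr = k/h = 0.333/19.7
r_cr = 16.9 mm; since the bare radius (9.7 mm) is below r_cr, adding a thin layer of insulation will *increase* heat loss.

r_cr ≈ 16.9 mm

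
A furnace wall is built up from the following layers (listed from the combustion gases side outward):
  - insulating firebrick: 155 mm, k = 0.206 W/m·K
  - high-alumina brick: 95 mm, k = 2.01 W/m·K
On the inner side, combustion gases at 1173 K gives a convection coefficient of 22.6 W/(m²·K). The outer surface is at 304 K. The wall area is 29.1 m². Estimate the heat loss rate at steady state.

Q ≈ 30000 W

Treating each layer as a thermal resistance in series:
R_inner film = 1/(h_i·A) = 1/(22.6×29.1) = 0.001521 K/W
R_insulating firebrick = L/(kA) = 0.155/(0.206×29.1) = 0.02586 K/W
R_high-alumina brick = L/(kA) = 0.095/(2.01×29.1) = 0.001624 K/W
R_total = 0.029 K/W
Q = ΔT / R_total = 869 / 0.029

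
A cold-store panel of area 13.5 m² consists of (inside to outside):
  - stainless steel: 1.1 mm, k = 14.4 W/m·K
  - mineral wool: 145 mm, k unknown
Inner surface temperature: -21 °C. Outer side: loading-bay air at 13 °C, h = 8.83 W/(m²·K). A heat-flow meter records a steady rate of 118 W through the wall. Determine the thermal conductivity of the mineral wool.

k ≈ 0.0384 W/(m·K)

Using the resistance-network approach (series):
R_stainless steel = L/(kA) = 0.0011/(14.4×13.5) = 5.658×10^-6 K/W
R_outer film = 1/(h_o·A) = 1/(8.83×13.5) = 0.008389 K/W
Sum of known resistances R_other = 0.008395 K/W
Total R = ΔT/Q = 34/118 = 0.2881 K/W
R_mineral wool = R_total − R_other = 0.2797 K/W
k = L/(R·A) = 0.145/(0.2797×13.5)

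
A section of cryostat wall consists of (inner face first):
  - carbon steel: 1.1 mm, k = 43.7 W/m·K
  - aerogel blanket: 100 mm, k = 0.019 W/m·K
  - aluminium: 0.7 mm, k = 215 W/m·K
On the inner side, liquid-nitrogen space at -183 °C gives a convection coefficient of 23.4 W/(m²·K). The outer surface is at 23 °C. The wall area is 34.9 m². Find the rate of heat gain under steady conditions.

Q ≈ 1350 W

Treating each layer as a thermal resistance in series:
R_inner film = 1/(h_i·A) = 1/(23.4×34.9) = 0.001224 K/W
R_carbon steel = L/(kA) = 0.0011/(43.7×34.9) = 7.212×10^-7 K/W
R_aerogel blanket = L/(kA) = 0.1/(0.019×34.9) = 0.1508 K/W
R_aluminium = L/(kA) = 0.0007/(215×34.9) = 9.329×10^-8 K/W
R_total = 0.152 K/W
Q = ΔT / R_total = 206 / 0.152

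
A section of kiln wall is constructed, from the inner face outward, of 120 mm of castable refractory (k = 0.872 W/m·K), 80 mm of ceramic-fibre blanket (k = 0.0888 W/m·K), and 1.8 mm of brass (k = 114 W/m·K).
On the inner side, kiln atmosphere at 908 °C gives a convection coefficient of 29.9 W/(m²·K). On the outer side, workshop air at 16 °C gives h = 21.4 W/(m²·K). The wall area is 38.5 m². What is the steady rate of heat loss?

Thermal resistances in series:
R_inner film = 1/(h_i·A) = 1/(29.9×38.5) = 8.687×10^-4 K/W
R_castable refractory = L/(kA) = 0.12/(0.872×38.5) = 0.003574 K/W
R_ceramic-fibre blanket = L/(kA) = 0.08/(0.0888×38.5) = 0.0234 K/W
R_brass = L/(kA) = 0.0018/(114×38.5) = 4.101×10^-7 K/W
R_outer film = 1/(h_o·A) = 1/(21.4×38.5) = 0.001214 K/W
R_total = 0.02906 K/W
Q = ΔT / R_total = 892 / 0.02906

Q ≈ 30700 W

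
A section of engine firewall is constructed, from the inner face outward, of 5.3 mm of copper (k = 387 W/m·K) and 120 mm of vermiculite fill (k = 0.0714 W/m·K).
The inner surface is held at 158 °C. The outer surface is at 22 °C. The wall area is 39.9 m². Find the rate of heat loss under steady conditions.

Model the wall as resistances in series:
R_copper = L/(kA) = 0.0053/(387×39.9) = 3.432×10^-7 K/W
R_vermiculite fill = L/(kA) = 0.12/(0.0714×39.9) = 0.04212 K/W
R_total = 0.04212 K/W
Q = ΔT / R_total = 136 / 0.04212

Q ≈ 3230 W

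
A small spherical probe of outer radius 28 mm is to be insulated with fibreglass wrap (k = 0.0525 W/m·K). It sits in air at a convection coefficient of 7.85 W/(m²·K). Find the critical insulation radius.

r_cr ≈ 13.4 mm

For a sphere r_cr = 2k/h = 2×0.0525/7.85
r_cr = 13.4 mm; since the bare radius (28 mm) is above r_cr, any added insulation will reduce heat loss.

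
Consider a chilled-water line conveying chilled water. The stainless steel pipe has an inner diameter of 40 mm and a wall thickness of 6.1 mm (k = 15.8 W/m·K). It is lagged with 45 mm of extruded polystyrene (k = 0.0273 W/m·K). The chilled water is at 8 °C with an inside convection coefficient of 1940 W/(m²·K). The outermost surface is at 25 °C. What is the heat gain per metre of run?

Cylindrical conduction, so R = ln(r₂/r₁)/(2πkL) per layer, in series:
R_inner film = 1/(h_i·2πr₁L) = 1/(1940×2π×0.02×1) = 0.004102 K/W
R_stainless steel pipe wall = ln(26.1/20)/(2π×15.8×1) = 0.002681 K/W
R_extruded polystyrene = ln(71.1/26.1)/(2π×0.0273×1) = 5.842 K/W
R_total = 5.849 K/W
Q = ΔT/R_total = 17/5.849

q′ ≈ 2.91 W/m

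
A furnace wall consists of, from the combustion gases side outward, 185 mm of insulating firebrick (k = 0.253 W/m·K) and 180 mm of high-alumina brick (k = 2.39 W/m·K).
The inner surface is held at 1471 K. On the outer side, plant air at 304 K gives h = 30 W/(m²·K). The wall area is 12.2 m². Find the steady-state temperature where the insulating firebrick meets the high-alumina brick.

Thermal resistances in series:
R_insulating firebrick = L/(kA) = 0.185/(0.253×12.2) = 0.05994 K/W
R_high-alumina brick = L/(kA) = 0.18/(2.39×12.2) = 0.006173 K/W
R_outer film = 1/(h_o·A) = 1/(30×12.2) = 0.002732 K/W
R_total = 0.06884 K/W;  Q = ΔT/R_total = 1167/0.06884 = 16950 W
T_interface = T_inner − Q·ΣR(inner→interface) = 1471 − 17000×0.05994

T ≈ 455 K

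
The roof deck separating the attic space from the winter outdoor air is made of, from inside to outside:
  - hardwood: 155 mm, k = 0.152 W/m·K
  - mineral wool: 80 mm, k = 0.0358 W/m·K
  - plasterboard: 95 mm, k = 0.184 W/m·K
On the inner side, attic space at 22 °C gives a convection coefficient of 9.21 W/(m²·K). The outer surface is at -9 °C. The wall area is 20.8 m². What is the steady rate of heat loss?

Q ≈ 166 W

Thermal resistances in series:
R_inner film = 1/(h_i·A) = 1/(9.21×20.8) = 0.00522 K/W
R_hardwood = L/(kA) = 0.155/(0.152×20.8) = 0.04903 K/W
R_mineral wool = L/(kA) = 0.08/(0.0358×20.8) = 0.1074 K/W
R_plasterboard = L/(kA) = 0.095/(0.184×20.8) = 0.02482 K/W
R_total = 0.1865 K/W
Q = ΔT / R_total = 31 / 0.1865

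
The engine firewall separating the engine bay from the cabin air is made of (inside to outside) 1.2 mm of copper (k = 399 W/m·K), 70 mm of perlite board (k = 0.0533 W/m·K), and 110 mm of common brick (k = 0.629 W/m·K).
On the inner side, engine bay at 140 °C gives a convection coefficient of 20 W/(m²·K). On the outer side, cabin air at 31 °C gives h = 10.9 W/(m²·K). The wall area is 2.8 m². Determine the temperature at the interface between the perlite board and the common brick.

Thermal resistances in series:
R_inner film = 1/(h_i·A) = 1/(20×2.8) = 0.01786 K/W
R_copper = L/(kA) = 0.0012/(399×2.8) = 1.074×10^-6 K/W
R_perlite board = L/(kA) = 0.07/(0.0533×2.8) = 0.469 K/W
R_common brick = L/(kA) = 0.11/(0.629×2.8) = 0.06246 K/W
R_outer film = 1/(h_o·A) = 1/(10.9×2.8) = 0.03277 K/W
R_total = 0.5821 K/W;  Q = ΔT/R_total = 109/0.5821 = 187.2 W
T_interface = T_inner − Q·ΣR(inner→interface) = 140 − 187×0.4869

T ≈ 48.8 °C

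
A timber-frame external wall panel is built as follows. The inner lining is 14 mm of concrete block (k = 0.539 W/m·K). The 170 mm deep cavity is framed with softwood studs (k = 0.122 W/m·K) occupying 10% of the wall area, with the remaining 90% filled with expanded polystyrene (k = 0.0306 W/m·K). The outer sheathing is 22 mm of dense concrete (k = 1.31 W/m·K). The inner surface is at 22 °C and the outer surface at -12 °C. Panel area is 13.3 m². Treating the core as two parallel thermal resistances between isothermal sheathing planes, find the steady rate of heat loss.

Sheathing layers in series; stud and cavity paths in parallel between them.
R_inner = 0.014/(0.539×13.3) = 0.001953 K/W
R_stud  = 0.17/(0.122×0.1×13.3) = 1.048 K/W
R_cav   = 0.17/(0.0306×0.9×13.3) = 0.4641 K/W
1/R_core = 1/R_stud + 1/R_cav → R_core = 0.3216 K/W
R_outer = 0.022/(1.31×13.3) = 0.001263 K/W
R_total = 0.3249 K/W
Q = ΔT/R_total = 34/0.3249

Q ≈ 105 W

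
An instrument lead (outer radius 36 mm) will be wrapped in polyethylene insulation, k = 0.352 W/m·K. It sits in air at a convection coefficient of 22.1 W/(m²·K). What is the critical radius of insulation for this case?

r_cr ≈ 15.9 mm

For a cylinder r_cr = k/h = 0.352/22.1
r_cr = 15.9 mm; since the bare radius (36 mm) is above r_cr, any added insulation will reduce heat loss.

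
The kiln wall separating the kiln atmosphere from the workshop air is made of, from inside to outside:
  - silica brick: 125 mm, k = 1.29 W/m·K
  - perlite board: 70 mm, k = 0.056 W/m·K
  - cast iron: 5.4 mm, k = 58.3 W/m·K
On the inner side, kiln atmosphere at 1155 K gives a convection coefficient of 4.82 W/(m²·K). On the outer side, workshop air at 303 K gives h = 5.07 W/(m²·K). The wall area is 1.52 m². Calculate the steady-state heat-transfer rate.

Model the wall as resistances in series:
R_inner film = 1/(h_i·A) = 1/(4.82×1.52) = 0.1365 K/W
R_silica brick = L/(kA) = 0.125/(1.29×1.52) = 0.06375 K/W
R_perlite board = L/(kA) = 0.07/(0.056×1.52) = 0.8224 K/W
R_cast iron = L/(kA) = 0.0054/(58.3×1.52) = 6.094×10^-5 K/W
R_outer film = 1/(h_o·A) = 1/(5.07×1.52) = 0.1298 K/W
R_total = 1.152 K/W
Q = ΔT / R_total = 852 / 1.152

Q ≈ 739 W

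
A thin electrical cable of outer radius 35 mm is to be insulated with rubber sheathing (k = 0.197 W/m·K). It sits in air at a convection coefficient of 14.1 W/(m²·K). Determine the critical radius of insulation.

For a cylinder r_cr = k/h = 0.197/14.1
r_cr = 14 mm; since the bare radius (35 mm) is above r_cr, any added insulation will reduce heat loss.

r_cr ≈ 14 mm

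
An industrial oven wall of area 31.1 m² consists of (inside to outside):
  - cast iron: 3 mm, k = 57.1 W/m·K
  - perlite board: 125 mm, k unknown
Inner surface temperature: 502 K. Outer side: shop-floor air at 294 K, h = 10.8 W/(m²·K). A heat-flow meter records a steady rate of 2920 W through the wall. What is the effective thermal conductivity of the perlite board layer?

Model the wall as resistances in series:
R_cast iron = L/(kA) = 0.003/(57.1×31.1) = 1.689×10^-6 K/W
R_outer film = 1/(h_o·A) = 1/(10.8×31.1) = 0.002977 K/W
Sum of known resistances R_other = 0.002979 K/W
Total R = ΔT/Q = 208/2920 = 0.07123 K/W
R_perlite board = R_total − R_other = 0.06825 K/W
k = L/(R·A) = 0.125/(0.06825×31.1)

k ≈ 0.0589 W/(m·K)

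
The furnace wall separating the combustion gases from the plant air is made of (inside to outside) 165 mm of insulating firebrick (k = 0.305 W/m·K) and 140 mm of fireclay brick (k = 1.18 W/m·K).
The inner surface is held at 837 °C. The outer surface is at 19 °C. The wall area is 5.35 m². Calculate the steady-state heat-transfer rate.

Q ≈ 6630 W

Treating each layer as a thermal resistance in series:
R_insulating firebrick = L/(kA) = 0.165/(0.305×5.35) = 0.1011 K/W
R_fireclay brick = L/(kA) = 0.14/(1.18×5.35) = 0.02218 K/W
R_total = 0.1233 K/W
Q = ΔT / R_total = 818 / 0.1233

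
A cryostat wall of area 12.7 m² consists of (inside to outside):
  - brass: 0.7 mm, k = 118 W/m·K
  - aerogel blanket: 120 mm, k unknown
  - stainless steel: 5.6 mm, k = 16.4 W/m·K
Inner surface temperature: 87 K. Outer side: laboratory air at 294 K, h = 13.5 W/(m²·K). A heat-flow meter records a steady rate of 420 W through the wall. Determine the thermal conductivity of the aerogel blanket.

k ≈ 0.0194 W/(m·K)

Model the wall as resistances in series:
R_brass = L/(kA) = 0.0007/(118×12.7) = 4.671×10^-7 K/W
R_stainless steel = L/(kA) = 0.0056/(16.4×12.7) = 2.689×10^-5 K/W
R_outer film = 1/(h_o·A) = 1/(13.5×12.7) = 0.005833 K/W
Sum of known resistances R_other = 0.00586 K/W
Total R = ΔT/Q = 207/420 = 0.4929 K/W
R_aerogel blanket = R_total − R_other = 0.487 K/W
k = L/(R·A) = 0.12/(0.487×12.7)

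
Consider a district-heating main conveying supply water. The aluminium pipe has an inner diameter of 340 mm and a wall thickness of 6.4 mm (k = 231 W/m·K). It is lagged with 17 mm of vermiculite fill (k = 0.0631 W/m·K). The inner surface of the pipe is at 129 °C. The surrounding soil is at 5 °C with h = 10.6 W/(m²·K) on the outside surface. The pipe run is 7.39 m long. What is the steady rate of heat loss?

Per-layer cylindrical resistances, series-summed:
R_aluminium pipe wall = ln(176.4/170)/(2π×231×7.39) = 3.445×10^-6 K/W
R_vermiculite fill = ln(193.4/176.4)/(2π×0.0631×7.39) = 0.0314 K/W
R_outer film = 1/(h_o·2πr_oL) = 1/(10.6×2π×0.1934×7.39) = 0.01051 K/W
R_total = 0.04191 K/W
Q = ΔT/R_total = 124/0.04191

Q ≈ 2960 W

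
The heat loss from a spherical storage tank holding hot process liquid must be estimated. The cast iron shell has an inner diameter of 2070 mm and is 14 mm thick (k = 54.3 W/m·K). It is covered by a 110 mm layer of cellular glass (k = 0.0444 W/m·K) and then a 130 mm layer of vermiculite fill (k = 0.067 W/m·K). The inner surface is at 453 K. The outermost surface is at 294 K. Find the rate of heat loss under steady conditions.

Q ≈ 599 W

Radial (spherical) resistances in series:
R_cast iron shell = (1/1.035 − 1/1.049)/(4π×54.3) = 1.89×10^-5 K/W
R_cellular glass = (1/1.049 − 1/1.159)/(4π×0.0444) = 0.1622 K/W
R_vermiculite fill = (1/1.159 − 1/1.289)/(4π×0.067) = 0.1034 K/W
R_total = 0.2655 K/W
Q = ΔT/R_total = 159/0.2655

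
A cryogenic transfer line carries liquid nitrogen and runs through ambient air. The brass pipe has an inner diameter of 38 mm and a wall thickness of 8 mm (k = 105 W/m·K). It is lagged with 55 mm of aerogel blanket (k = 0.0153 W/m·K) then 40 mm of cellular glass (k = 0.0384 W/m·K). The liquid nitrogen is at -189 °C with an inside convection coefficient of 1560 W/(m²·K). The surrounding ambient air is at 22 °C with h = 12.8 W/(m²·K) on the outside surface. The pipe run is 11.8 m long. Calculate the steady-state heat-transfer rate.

Per-layer cylindrical resistances, series-summed:
R_inner film = 1/(h_i·2πr₁L) = 1/(1560×2π×0.019×11.8) = 4.551×10^-4 K/W
R_brass pipe wall = ln(27/19)/(2π×105×11.8) = 4.514×10^-5 K/W
R_aerogel blanket = ln(82/27)/(2π×0.0153×11.8) = 0.9793 K/W
R_cellular glass = ln(122/82)/(2π×0.0384×11.8) = 0.1395 K/W
R_outer film = 1/(h_o·2πr_oL) = 1/(12.8×2π×0.122×11.8) = 0.008637 K/W
R_total = 1.128 K/W
Q = ΔT/R_total = 211/1.128

Q ≈ 187 W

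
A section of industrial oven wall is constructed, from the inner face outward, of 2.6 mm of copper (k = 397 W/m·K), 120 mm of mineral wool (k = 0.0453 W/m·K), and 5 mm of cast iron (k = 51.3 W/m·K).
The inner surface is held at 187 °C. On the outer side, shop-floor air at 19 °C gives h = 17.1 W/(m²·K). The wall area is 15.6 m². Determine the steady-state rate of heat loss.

Series thermal resistances:
R_copper = L/(kA) = 0.0026/(397×15.6) = 4.198×10^-7 K/W
R_mineral wool = L/(kA) = 0.12/(0.0453×15.6) = 0.1698 K/W
R_cast iron = L/(kA) = 0.005/(51.3×15.6) = 6.248×10^-6 K/W
R_outer film = 1/(h_o·A) = 1/(17.1×15.6) = 0.003749 K/W
R_total = 0.1736 K/W
Q = ΔT / R_total = 168 / 0.1736

Q ≈ 968 W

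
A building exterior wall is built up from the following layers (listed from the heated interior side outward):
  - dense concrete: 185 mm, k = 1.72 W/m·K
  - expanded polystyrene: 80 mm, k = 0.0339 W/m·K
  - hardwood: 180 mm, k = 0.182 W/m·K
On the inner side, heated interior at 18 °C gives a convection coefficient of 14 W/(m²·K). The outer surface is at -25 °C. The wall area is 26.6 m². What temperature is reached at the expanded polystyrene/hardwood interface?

Series thermal resistances:
R_inner film = 1/(h_i·A) = 1/(14×26.6) = 0.002685 K/W
R_dense concrete = L/(kA) = 0.185/(1.72×26.6) = 0.004044 K/W
R_expanded polystyrene = L/(kA) = 0.08/(0.0339×26.6) = 0.08872 K/W
R_hardwood = L/(kA) = 0.18/(0.182×26.6) = 0.03718 K/W
R_total = 0.1326 K/W;  Q = ΔT/R_total = 43/0.1326 = 324.2 W
T_interface = T_inner − Q·ΣR(inner→interface) = 18 − 324×0.09545

T ≈ -12.9 °C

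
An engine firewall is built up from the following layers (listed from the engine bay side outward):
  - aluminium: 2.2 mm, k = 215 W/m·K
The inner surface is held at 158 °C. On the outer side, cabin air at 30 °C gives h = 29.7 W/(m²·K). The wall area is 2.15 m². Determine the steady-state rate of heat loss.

Q ≈ 8170 W

Treating each layer as a thermal resistance in series:
R_aluminium = L/(kA) = 0.0022/(215×2.15) = 4.759×10^-6 K/W
R_outer film = 1/(h_o·A) = 1/(29.7×2.15) = 0.01566 K/W
R_total = 0.01567 K/W
Q = ΔT / R_total = 128 / 0.01567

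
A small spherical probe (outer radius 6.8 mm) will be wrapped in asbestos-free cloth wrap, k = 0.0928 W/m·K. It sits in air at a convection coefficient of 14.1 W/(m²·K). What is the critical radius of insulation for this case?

For a sphere r_cr = 2k/h = 2×0.0928/14.1
r_cr = 13.2 mm; since the bare radius (6.8 mm) is below r_cr, adding a thin layer of insulation will *increase* heat loss.

r_cr ≈ 13.2 mm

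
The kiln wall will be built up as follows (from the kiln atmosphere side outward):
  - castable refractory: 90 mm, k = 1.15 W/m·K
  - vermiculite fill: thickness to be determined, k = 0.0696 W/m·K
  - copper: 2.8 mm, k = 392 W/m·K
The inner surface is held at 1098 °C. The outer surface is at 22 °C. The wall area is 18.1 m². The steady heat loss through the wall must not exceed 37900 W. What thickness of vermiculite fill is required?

L ≈ 30.3 mm

Model the wall as resistances in series:
R_castable refractory = L/(kA) = 0.09/(1.15×18.1) = 0.004324 K/W
R_copper = L/(kA) = 0.0028/(392×18.1) = 3.946×10^-7 K/W
Sum of the known resistances R_other = 0.004324 K/W
Required total resistance R_tot = ΔT/Q_allow = 1076/37900 = 0.02839 K/W
R_vermiculite fill = R_tot − R_other = 0.02407 K/W
L = R·k·A = 0.02407×0.0696×18.1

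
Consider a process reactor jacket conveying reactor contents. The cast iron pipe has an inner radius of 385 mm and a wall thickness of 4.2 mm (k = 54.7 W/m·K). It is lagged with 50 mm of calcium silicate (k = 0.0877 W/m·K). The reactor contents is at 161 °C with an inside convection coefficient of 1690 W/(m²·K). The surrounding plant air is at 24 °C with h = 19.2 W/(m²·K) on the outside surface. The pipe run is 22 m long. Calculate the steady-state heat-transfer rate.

For a radial system each layer contributes R = ln(r_out/r_in)/(2πkL); films add R = 1/(hA).
R_inner film = 1/(h_i·2πr₁L) = 1/(1690×2π×0.385×22) = 1.112×10^-5 K/W
R_cast iron pipe wall = ln(389.2/385)/(2π×54.7×22) = 1.435×10^-6 K/W
R_calcium silicate = ln(439.2/389.2)/(2π×0.0877×22) = 0.00997 K/W
R_outer film = 1/(h_o·2πr_oL) = 1/(19.2×2π×0.4392×22) = 8.579×10^-4 K/W
R_total = 0.01084 K/W
Q = ΔT/R_total = 137/0.01084

Q ≈ 12600 W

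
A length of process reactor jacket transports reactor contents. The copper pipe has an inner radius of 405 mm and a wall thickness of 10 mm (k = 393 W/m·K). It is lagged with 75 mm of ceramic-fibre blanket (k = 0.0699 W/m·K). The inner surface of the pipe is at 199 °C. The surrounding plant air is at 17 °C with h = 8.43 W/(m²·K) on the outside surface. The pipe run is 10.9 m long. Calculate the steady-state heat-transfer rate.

Q ≈ 4760 W

Radial resistances (cylindrical: R_cond = ln(r_o/r_i)/(2πkL), R_conv = 1/(h·2πrL)):
R_copper pipe wall = ln(415/405)/(2π×393×10.9) = 9.062×10^-7 K/W
R_ceramic-fibre blanket = ln(490/415)/(2π×0.0699×10.9) = 0.0347 K/W
R_outer film = 1/(h_o·2πr_oL) = 1/(8.43×2π×0.49×10.9) = 0.003535 K/W
R_total = 0.03824 K/W
Q = ΔT/R_total = 182/0.03824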